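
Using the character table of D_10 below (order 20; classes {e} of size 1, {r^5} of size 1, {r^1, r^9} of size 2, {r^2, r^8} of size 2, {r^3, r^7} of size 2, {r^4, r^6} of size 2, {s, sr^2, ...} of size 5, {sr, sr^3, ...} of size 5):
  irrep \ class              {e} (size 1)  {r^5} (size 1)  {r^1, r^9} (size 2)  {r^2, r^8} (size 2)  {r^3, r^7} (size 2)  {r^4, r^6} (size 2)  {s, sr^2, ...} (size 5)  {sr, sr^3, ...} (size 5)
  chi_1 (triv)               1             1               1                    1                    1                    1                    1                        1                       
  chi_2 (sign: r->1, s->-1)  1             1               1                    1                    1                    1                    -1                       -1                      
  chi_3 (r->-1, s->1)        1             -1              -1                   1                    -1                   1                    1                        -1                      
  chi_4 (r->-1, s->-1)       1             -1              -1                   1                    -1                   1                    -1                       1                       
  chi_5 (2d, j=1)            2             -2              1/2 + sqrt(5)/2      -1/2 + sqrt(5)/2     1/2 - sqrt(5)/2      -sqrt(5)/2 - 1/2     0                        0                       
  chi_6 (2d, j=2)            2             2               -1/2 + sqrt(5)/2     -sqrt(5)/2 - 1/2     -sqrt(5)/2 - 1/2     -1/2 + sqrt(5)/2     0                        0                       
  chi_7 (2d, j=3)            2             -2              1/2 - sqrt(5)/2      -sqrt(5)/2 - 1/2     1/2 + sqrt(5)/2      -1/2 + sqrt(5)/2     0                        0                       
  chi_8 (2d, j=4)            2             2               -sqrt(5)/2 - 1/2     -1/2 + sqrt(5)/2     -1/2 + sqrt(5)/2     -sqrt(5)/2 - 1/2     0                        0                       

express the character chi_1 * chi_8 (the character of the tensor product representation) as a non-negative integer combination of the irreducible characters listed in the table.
chi_1 tensor chi_8 = chi_8 (all other irreducibles have multiplicity 0).

Solution. The character of a tensor product is the pointwise product (chi_1 * chi_8)(C) = chi_1(C) * chi_8(C):
  {e}: (1)*(2), {r^5}: (1)*(2), {r^1, r^9}: (1)*(-sqrt(5)/2 - 1/2), {r^2, r^8}: (1)*(-1/2 + sqrt(5)/2), {r^3, r^7}: (1)*(-1/2 + sqrt(5)/2), {r^4, r^6}: (1)*(-sqrt(5)/2 - 1/2), {s, sr^2, ...}: (1)*(0), {sr, sr^3, ...}: (1)*(0)
so (chi_1 * chi_8) takes values
  {e} -> 2, {r^5} -> 2, {r^1, r^9} -> -sqrt(5)/2 - 1/2, {r^2, r^8} -> -1/2 + sqrt(5)/2, {r^3, r^7} -> -1/2 + sqrt(5)/2, {r^4, r^6} -> -sqrt(5)/2 - 1/2, {s, sr^2, ...} -> 0, {sr, sr^3, ...} -> 0.
Now take the inner product of this character with each irreducible chi from the table, <chi_1*chi_8, chi> = (1/20) sum_C |C| (chi_1*chi_8)(C) conj(chi(C)):
  <chi_1*chi_8, chi_1> = (1/20)[1*(2)*conj(1) + 1*(2)*conj(1) + 2*(-sqrt(5)/2 - 1/2)*conj(1) + 2*(-1/2 + sqrt(5)/2)*conj(1) + 2*(-1/2 + sqrt(5)/2)*conj(1) + 2*(-sqrt(5)/2 - 1/2)*conj(1) + 5*(0)*conj(1) + 5*(0)*conj(1)]
      = (1/20)[(2) + (2) + (-sqrt(5) - 1) + (-1 + sqrt(5)) + (-1 + sqrt(5)) + (-sqrt(5) - 1) + (0) + (0)] = 0/20 = 0
  <chi_1*chi_8, chi_2> = (1/20)[1*(2)*conj(1) + 1*(2)*conj(1) + 2*(-sqrt(5)/2 - 1/2)*conj(1) + 2*(-1/2 + sqrt(5)/2)*conj(1) + 2*(-1/2 + sqrt(5)/2)*conj(1) + 2*(-sqrt(5)/2 - 1/2)*conj(1) + 5*(0)*conj(-1) + 5*(0)*conj(-1)]
      = (1/20)[(2) + (2) + (-sqrt(5) - 1) + (-1 + sqrt(5)) + (-1 + sqrt(5)) + (-sqrt(5) - 1) + (0) + (0)] = 0/20 = 0
  <chi_1*chi_8, chi_3> = (1/20)[1*(2)*conj(1) + 1*(2)*conj(-1) + 2*(-sqrt(5)/2 - 1/2)*conj(-1) + 2*(-1/2 + sqrt(5)/2)*conj(1) + 2*(-1/2 + sqrt(5)/2)*conj(-1) + 2*(-sqrt(5)/2 - 1/2)*conj(1) + 5*(0)*conj(1) + 5*(0)*conj(-1)]
      = (1/20)[(2) + (-2) + (1 + sqrt(5)) + (-1 + sqrt(5)) + (1 - sqrt(5)) + (-sqrt(5) - 1) + (0) + (0)] = 0/20 = 0
  <chi_1*chi_8, chi_4> = (1/20)[1*(2)*conj(1) + 1*(2)*conj(-1) + 2*(-sqrt(5)/2 - 1/2)*conj(-1) + 2*(-1/2 + sqrt(5)/2)*conj(1) + 2*(-1/2 + sqrt(5)/2)*conj(-1) + 2*(-sqrt(5)/2 - 1/2)*conj(1) + 5*(0)*conj(-1) + 5*(0)*conj(1)]
      = (1/20)[(2) + (-2) + (1 + sqrt(5)) + (-1 + sqrt(5)) + (1 - sqrt(5)) + (-sqrt(5) - 1) + (0) + (0)] = 0/20 = 0
  <chi_1*chi_8, chi_5> = (1/20)[1*(2)*conj(2) + 1*(2)*conj(-2) + 2*(-sqrt(5)/2 - 1/2)*conj(1/2 + sqrt(5)/2) + 2*(-1/2 + sqrt(5)/2)*conj(-1/2 + sqrt(5)/2) + 2*(-1/2 + sqrt(5)/2)*conj(1/2 - sqrt(5)/2) + 2*(-sqrt(5)/2 - 1/2)*conj(-sqrt(5)/2 - 1/2) + 5*(0)*conj(0) + 5*(0)*conj(0)]
      = (1/20)[(4) + (-4) + (-3 - sqrt(5)) + (3 - sqrt(5)) + (-3 + sqrt(5)) + (sqrt(5) + 3) + (0) + (0)] = 0/20 = 0
  <chi_1*chi_8, chi_6> = (1/20)[1*(2)*conj(2) + 1*(2)*conj(2) + 2*(-sqrt(5)/2 - 1/2)*conj(-1/2 + sqrt(5)/2) + 2*(-1/2 + sqrt(5)/2)*conj(-sqrt(5)/2 - 1/2) + 2*(-1/2 + sqrt(5)/2)*conj(-sqrt(5)/2 - 1/2) + 2*(-sqrt(5)/2 - 1/2)*conj(-1/2 + sqrt(5)/2) + 5*(0)*conj(0) + 5*(0)*conj(0)]
      = (1/20)[(4) + (4) + (-2) + (-2) + (-2) + (-2) + (0) + (0)] = 0/20 = 0
  <chi_1*chi_8, chi_7> = (1/20)[1*(2)*conj(2) + 1*(2)*conj(-2) + 2*(-sqrt(5)/2 - 1/2)*conj(1/2 - sqrt(5)/2) + 2*(-1/2 + sqrt(5)/2)*conj(-sqrt(5)/2 - 1/2) + 2*(-1/2 + sqrt(5)/2)*conj(1/2 + sqrt(5)/2) + 2*(-sqrt(5)/2 - 1/2)*conj(-1/2 + sqrt(5)/2) + 5*(0)*conj(0) + 5*(0)*conj(0)]
      = (1/20)[(4) + (-4) + (2) + (-2) + (2) + (-2) + (0) + (0)] = 0/20 = 0
  <chi_1*chi_8, chi_8> = (1/20)[1*(2)*conj(2) + 1*(2)*conj(2) + 2*(-sqrt(5)/2 - 1/2)*conj(-sqrt(5)/2 - 1/2) + 2*(-1/2 + sqrt(5)/2)*conj(-1/2 + sqrt(5)/2) + 2*(-1/2 + sqrt(5)/2)*conj(-1/2 + sqrt(5)/2) + 2*(-sqrt(5)/2 - 1/2)*conj(-sqrt(5)/2 - 1/2) + 5*(0)*conj(0) + 5*(0)*conj(0)]
      = (1/20)[(4) + (4) + (sqrt(5) + 3) + (3 - sqrt(5)) + (3 - sqrt(5)) + (sqrt(5) + 3) + (0) + (0)] = 20/20 = 1
Hence the multiplicities are chi_8: 1. Dimension check: dim(chi_1)*dim(chi_8) = 1*2 = 2 and sum (mult * dim) = 1*2 = 2.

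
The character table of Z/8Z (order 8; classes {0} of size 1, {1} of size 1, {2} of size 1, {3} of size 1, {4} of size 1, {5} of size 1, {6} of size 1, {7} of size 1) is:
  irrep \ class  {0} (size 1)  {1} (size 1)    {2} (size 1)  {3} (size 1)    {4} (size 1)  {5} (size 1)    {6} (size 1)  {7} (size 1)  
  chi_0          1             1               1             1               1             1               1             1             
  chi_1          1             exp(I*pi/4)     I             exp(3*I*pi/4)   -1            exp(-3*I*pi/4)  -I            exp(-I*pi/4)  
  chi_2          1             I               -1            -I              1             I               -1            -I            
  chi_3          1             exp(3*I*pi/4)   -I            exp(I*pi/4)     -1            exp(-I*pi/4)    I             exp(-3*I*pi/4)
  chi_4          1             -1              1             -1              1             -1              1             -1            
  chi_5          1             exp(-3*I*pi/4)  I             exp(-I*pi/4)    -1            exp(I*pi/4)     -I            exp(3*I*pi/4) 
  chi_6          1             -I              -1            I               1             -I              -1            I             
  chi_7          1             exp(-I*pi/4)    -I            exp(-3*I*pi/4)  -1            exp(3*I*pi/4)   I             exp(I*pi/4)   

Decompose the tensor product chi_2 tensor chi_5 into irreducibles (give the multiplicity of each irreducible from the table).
chi_2 tensor chi_5 = chi_7 (all other irreducibles have multiplicity 0).

Reasoning: The character of a tensor product is the pointwise product (chi_2 * chi_5)(C) = chi_2(C) * chi_5(C):
  {0}: (1)*(1), {1}: (I)*(exp(-3*I*pi/4)), {2}: (-1)*(I), {3}: (-I)*(exp(-I*pi/4)), {4}: (1)*(-1), {5}: (I)*(exp(I*pi/4)), {6}: (-1)*(-I), {7}: (-I)*(exp(3*I*pi/4))
so (chi_2 * chi_5) takes values
  {0} -> 1, {1} -> exp(-I*pi/4), {2} -> -I, {3} -> -exp(I*pi/4), {4} -> -1, {5} -> exp(3*I*pi/4), {6} -> I, {7} -> -exp(-3*I*pi/4).
Now take the inner product of this character with each irreducible chi from the table, <chi_2*chi_5, chi> = (1/8) sum_C |C| (chi_2*chi_5)(C) conj(chi(C)):
  <chi_2*chi_5, chi_0> = (1/8)[1*(1)*conj(1) + 1*(exp(-I*pi/4))*conj(1) + 1*(-I)*conj(1) + 1*(-exp(I*pi/4))*conj(1) + 1*(-1)*conj(1) + 1*(exp(3*I*pi/4))*conj(1) + 1*(I)*conj(1) + 1*(-exp(-3*I*pi/4))*conj(1)]
      = (1/8)[(1) + (exp(-I*pi/4)) + (-I) + (-exp(I*pi/4)) + (-1) + (exp(3*I*pi/4)) + (I) + (-exp(-3*I*pi/4))] = 0/8 = 0
  <chi_2*chi_5, chi_1> = (1/8)[1*(1)*conj(1) + 1*(exp(-I*pi/4))*conj(exp(I*pi/4)) + 1*(-I)*conj(I) + 1*(-exp(I*pi/4))*conj(exp(3*I*pi/4)) + 1*(-1)*conj(-1) + 1*(exp(3*I*pi/4))*conj(exp(-3*I*pi/4)) + 1*(I)*conj(-I) + 1*(-exp(-3*I*pi/4))*conj(exp(-I*pi/4))]
      = (1/8)[(1) + (-I) + (-1) + (I) + (1) + (-I) + (-1) + (I)] = 0/8 = 0
  <chi_2*chi_5, chi_2> = (1/8)[1*(1)*conj(1) + 1*(exp(-I*pi/4))*conj(I) + 1*(-I)*conj(-1) + 1*(-exp(I*pi/4))*conj(-I) + 1*(-1)*conj(1) + 1*(exp(3*I*pi/4))*conj(I) + 1*(I)*conj(-1) + 1*(-exp(-3*I*pi/4))*conj(-I)]
      = (1/8)[(1) + (-exp(I*pi/4)) + (I) + (-exp(3*I*pi/4)) + (-1) + (-exp(-3*I*pi/4)) + (-I) + (-exp(-I*pi/4))] = 0/8 = 0
  <chi_2*chi_5, chi_3> = (1/8)[1*(1)*conj(1) + 1*(exp(-I*pi/4))*conj(exp(3*I*pi/4)) + 1*(-I)*conj(-I) + 1*(-exp(I*pi/4))*conj(exp(I*pi/4)) + 1*(-1)*conj(-1) + 1*(exp(3*I*pi/4))*conj(exp(-I*pi/4)) + 1*(I)*conj(I) + 1*(-exp(-3*I*pi/4))*conj(exp(-3*I*pi/4))]
      = (1/8)[(1) + (-1) + (1) + (-1) + (1) + (-1) + (1) + (-1)] = 0/8 = 0
  <chi_2*chi_5, chi_4> = (1/8)[1*(1)*conj(1) + 1*(exp(-I*pi/4))*conj(-1) + 1*(-I)*conj(1) + 1*(-exp(I*pi/4))*conj(-1) + 1*(-1)*conj(1) + 1*(exp(3*I*pi/4))*conj(-1) + 1*(I)*conj(1) + 1*(-exp(-3*I*pi/4))*conj(-1)]
      = (1/8)[(1) + (-exp(-I*pi/4)) + (-I) + (exp(I*pi/4)) + (-1) + (-exp(3*I*pi/4)) + (I) + (exp(-3*I*pi/4))] = 0/8 = 0
  <chi_2*chi_5, chi_5> = (1/8)[1*(1)*conj(1) + 1*(exp(-I*pi/4))*conj(exp(-3*I*pi/4)) + 1*(-I)*conj(I) + 1*(-exp(I*pi/4))*conj(exp(-I*pi/4)) + 1*(-1)*conj(-1) + 1*(exp(3*I*pi/4))*conj(exp(I*pi/4)) + 1*(I)*conj(-I) + 1*(-exp(-3*I*pi/4))*conj(exp(3*I*pi/4))]
      = (1/8)[(1) + (I) + (-1) + (-I) + (1) + (I) + (-1) + (-I)] = 0/8 = 0
  <chi_2*chi_5, chi_6> = (1/8)[1*(1)*conj(1) + 1*(exp(-I*pi/4))*conj(-I) + 1*(-I)*conj(-1) + 1*(-exp(I*pi/4))*conj(I) + 1*(-1)*conj(1) + 1*(exp(3*I*pi/4))*conj(-I) + 1*(I)*conj(-1) + 1*(-exp(-3*I*pi/4))*conj(I)]
      = (1/8)[(1) + (exp(I*pi/4)) + (I) + (exp(3*I*pi/4)) + (-1) + (exp(-3*I*pi/4)) + (-I) + (exp(-I*pi/4))] = 0/8 = 0
  <chi_2*chi_5, chi_7> = (1/8)[1*(1)*conj(1) + 1*(exp(-I*pi/4))*conj(exp(-I*pi/4)) + 1*(-I)*conj(-I) + 1*(-exp(I*pi/4))*conj(exp(-3*I*pi/4)) + 1*(-1)*conj(-1) + 1*(exp(3*I*pi/4))*conj(exp(3*I*pi/4)) + 1*(I)*conj(I) + 1*(-exp(-3*I*pi/4))*conj(exp(I*pi/4))]
      = (1/8)[(1) + (1) + (1) + (1) + (1) + (1) + (1) + (1)] = 8/8 = 1
(Exp terms are combined using exp(i*s)*conj(exp(i*t)) = exp(i*(s-t)), and sums of them are collapsed using the identity that for every m > 1 the m distinct m-th roots of unity sum to 0, e.g. 1 + exp(2*I*pi/3) + exp(-2*I*pi/3) = 0.)
Hence the multiplicities are chi_7: 1. Dimension check: dim(chi_2)*dim(chi_5) = 1*1 = 1 and sum (mult * dim) = 1*1 = 1.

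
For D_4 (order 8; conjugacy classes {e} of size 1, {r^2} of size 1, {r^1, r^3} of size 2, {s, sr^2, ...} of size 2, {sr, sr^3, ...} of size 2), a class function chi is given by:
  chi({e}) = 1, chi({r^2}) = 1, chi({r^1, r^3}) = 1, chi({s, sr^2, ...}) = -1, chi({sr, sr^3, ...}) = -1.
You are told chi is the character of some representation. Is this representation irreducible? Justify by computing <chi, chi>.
Irreducible: <chi, chi> = 1.

Solution. <chi, chi> = (1/|G|) sum_C |C| * |chi(C)|^2 = (1/8)[1*|1|^2 + 1*|1|^2 + 2*|1|^2 + 2*|-1|^2 + 2*|-1|^2]
  = (1/8)[(1) + (1) + (2) + (2) + (2)] = 8/8 = 1.
A character is irreducible iff <chi, chi> = 1, so this representation is irreducible.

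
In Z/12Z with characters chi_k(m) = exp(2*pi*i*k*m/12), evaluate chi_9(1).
chi_9(1) = zeta_12^9 = -I

Explanation: chi_9(1) = zeta_12^(9*1) = zeta_12^9. Since zeta_12^12 = 1, this equals zeta_12^9 = exp(2*pi*i*9/12) = -I.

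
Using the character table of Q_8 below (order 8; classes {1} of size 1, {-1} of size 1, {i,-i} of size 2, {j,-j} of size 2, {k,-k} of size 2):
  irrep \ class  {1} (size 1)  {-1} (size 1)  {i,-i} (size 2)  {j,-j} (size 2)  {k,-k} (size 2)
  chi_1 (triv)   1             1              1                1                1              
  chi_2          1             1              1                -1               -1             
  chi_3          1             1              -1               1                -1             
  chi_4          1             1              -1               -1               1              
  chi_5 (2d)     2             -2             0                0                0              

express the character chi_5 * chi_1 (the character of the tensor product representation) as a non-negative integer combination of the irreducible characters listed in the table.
chi_5 tensor chi_1 = chi_5 (all other irreducibles have multiplicity 0).

Why: The character of a tensor product is the pointwise product (chi_5 * chi_1)(C) = chi_5(C) * chi_1(C):
  {1}: (2)*(1), {-1}: (-2)*(1), {i,-i}: (0)*(1), {j,-j}: (0)*(1), {k,-k}: (0)*(1)
so (chi_5 * chi_1) takes values
  {1} -> 2, {-1} -> -2, {i,-i} -> 0, {j,-j} -> 0, {k,-k} -> 0.
Now take the inner product of this character with each irreducible chi from the table, <chi_5*chi_1, chi> = (1/8) sum_C |C| (chi_5*chi_1)(C) conj(chi(C)):
  <chi_5*chi_1, chi_1> = (1/8)[1*(2)*conj(1) + 1*(-2)*conj(1) + 2*(0)*conj(1) + 2*(0)*conj(1) + 2*(0)*conj(1)]
      = (1/8)[(2) + (-2) + (0) + (0) + (0)] = 0/8 = 0
  <chi_5*chi_1, chi_2> = (1/8)[1*(2)*conj(1) + 1*(-2)*conj(1) + 2*(0)*conj(1) + 2*(0)*conj(-1) + 2*(0)*conj(-1)]
      = (1/8)[(2) + (-2) + (0) + (0) + (0)] = 0/8 = 0
  <chi_5*chi_1, chi_3> = (1/8)[1*(2)*conj(1) + 1*(-2)*conj(1) + 2*(0)*conj(-1) + 2*(0)*conj(1) + 2*(0)*conj(-1)]
      = (1/8)[(2) + (-2) + (0) + (0) + (0)] = 0/8 = 0
  <chi_5*chi_1, chi_4> = (1/8)[1*(2)*conj(1) + 1*(-2)*conj(1) + 2*(0)*conj(-1) + 2*(0)*conj(-1) + 2*(0)*conj(1)]
      = (1/8)[(2) + (-2) + (0) + (0) + (0)] = 0/8 = 0
  <chi_5*chi_1, chi_5> = (1/8)[1*(2)*conj(2) + 1*(-2)*conj(-2) + 2*(0)*conj(0) + 2*(0)*conj(0) + 2*(0)*conj(0)]
      = (1/8)[(4) + (4) + (0) + (0) + (0)] = 8/8 = 1
Hence the multiplicities are chi_5: 1. Dimension check: dim(chi_5)*dim(chi_1) = 2*1 = 2 and sum (mult * dim) = 1*2 = 2.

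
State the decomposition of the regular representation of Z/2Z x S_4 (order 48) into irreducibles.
Each irreducible V_i of dimension d_i appears with multiplicity d_i, i.e. rho_reg = (direct sum over all irreducibles V_i) d_i V_i. The irreducible dimensions for Z/2Z x S_4 are 1, 1, 1, 1, 2, 2, 3, 3, 3, 3: 4 irreducibles of dimension 1, each with multiplicity 1; 2 irreducibles of dimension 2, each with multiplicity 2; 4 irreducibles of dimension 3, each with multiplicity 3. Total dimension 4*1*1 + 2*2*2 + 4*3*3 = 48 = |G|.

Justification: General theorem: in the regular representation of a finite group G, each irreducible appears with multiplicity equal to its dimension. Check: dim(rho_reg) = sum d_i^2 = 1 + 1 + 1 + 1 + 4 + 4 + 9 + 9 + 9 + 9 = 48 = |G|.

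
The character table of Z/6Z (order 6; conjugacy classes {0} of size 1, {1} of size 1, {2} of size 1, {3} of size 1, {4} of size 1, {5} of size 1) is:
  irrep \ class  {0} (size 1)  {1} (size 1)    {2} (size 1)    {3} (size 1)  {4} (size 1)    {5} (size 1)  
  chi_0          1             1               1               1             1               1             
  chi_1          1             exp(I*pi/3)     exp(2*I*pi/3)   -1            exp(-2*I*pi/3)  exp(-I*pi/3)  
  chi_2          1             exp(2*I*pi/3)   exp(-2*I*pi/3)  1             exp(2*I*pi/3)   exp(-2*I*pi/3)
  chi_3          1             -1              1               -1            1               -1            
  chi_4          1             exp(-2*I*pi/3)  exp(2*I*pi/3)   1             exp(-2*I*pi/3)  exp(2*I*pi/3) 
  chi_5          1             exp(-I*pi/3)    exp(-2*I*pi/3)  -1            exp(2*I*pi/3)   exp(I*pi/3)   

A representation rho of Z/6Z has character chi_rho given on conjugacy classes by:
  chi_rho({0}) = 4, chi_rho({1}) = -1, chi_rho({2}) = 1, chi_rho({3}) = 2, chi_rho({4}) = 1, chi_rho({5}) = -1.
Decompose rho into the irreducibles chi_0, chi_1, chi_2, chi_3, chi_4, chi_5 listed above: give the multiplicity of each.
Multiplicities: chi_0: 1, chi_1: 0, chi_2: 1, chi_3: 1, chi_4: 1, chi_5: 0.

Reasoning: Use <chi_rho, chi> = (1/|G|) sum_C |C| * chi_rho(C) * conj(chi(C)) with |G| = 6 for each irreducible chi in the table:
  <chi_rho, chi_0> = (1/6)[1*(4)*conj(1) + 1*(-1)*conj(1) + 1*(1)*conj(1) + 1*(2)*conj(1) + 1*(1)*conj(1) + 1*(-1)*conj(1)]
      = (1/6)[(4) + (-1) + (1) + (2) + (1) + (-1)] = 6/6 = 1
  <chi_rho, chi_1> = (1/6)[1*(4)*conj(1) + 1*(-1)*conj(exp(I*pi/3)) + 1*(1)*conj(exp(2*I*pi/3)) + 1*(2)*conj(-1) + 1*(1)*conj(exp(-2*I*pi/3)) + 1*(-1)*conj(exp(-I*pi/3))]
      = (1/6)[(4) + (-1 + exp(I*pi/3)) + (1 + 2*exp(-2*I*pi/3) + exp(2*I*pi/3)) + (-2) + (1 + exp(-2*I*pi/3) + 2*exp(2*I*pi/3)) + (-1 + exp(-I*pi/3))] = 0/6 = 0
  <chi_rho, chi_2> = (1/6)[1*(4)*conj(1) + 1*(-1)*conj(exp(2*I*pi/3)) + 1*(1)*conj(exp(-2*I*pi/3)) + 1*(2)*conj(1) + 1*(1)*conj(exp(2*I*pi/3)) + 1*(-1)*conj(exp(-2*I*pi/3))]
      = (1/6)[(4) + (1 + exp(2*I*pi/3)) + (1 + exp(-2*I*pi/3) + 2*exp(2*I*pi/3)) + (2) + (1 + 2*exp(-2*I*pi/3) + exp(2*I*pi/3)) + (1 + exp(-2*I*pi/3))] = 6/6 = 1
  <chi_rho, chi_3> = (1/6)[1*(4)*conj(1) + 1*(-1)*conj(-1) + 1*(1)*conj(1) + 1*(2)*conj(-1) + 1*(1)*conj(1) + 1*(-1)*conj(-1)]
      = (1/6)[(4) + (1) + (1) + (-2) + (1) + (1)] = 6/6 = 1
  <chi_rho, chi_4> = (1/6)[1*(4)*conj(1) + 1*(-1)*conj(exp(-2*I*pi/3)) + 1*(1)*conj(exp(2*I*pi/3)) + 1*(2)*conj(1) + 1*(1)*conj(exp(-2*I*pi/3)) + 1*(-1)*conj(exp(2*I*pi/3))]
      = (1/6)[(4) + (1 + exp(-2*I*pi/3)) + (1 + 2*exp(-2*I*pi/3) + exp(2*I*pi/3)) + (2) + (1 + exp(-2*I*pi/3) + 2*exp(2*I*pi/3)) + (1 + exp(2*I*pi/3))] = 6/6 = 1
  <chi_rho, chi_5> = (1/6)[1*(4)*conj(1) + 1*(-1)*conj(exp(-I*pi/3)) + 1*(1)*conj(exp(-2*I*pi/3)) + 1*(2)*conj(-1) + 1*(1)*conj(exp(2*I*pi/3)) + 1*(-1)*conj(exp(I*pi/3))]
      = (1/6)[(4) + (-1 + exp(-I*pi/3)) + (1 + exp(-2*I*pi/3) + 2*exp(2*I*pi/3)) + (-2) + (1 + 2*exp(-2*I*pi/3) + exp(2*I*pi/3)) + (-1 + exp(I*pi/3))] = 0/6 = 0
(Exp terms are combined using exp(i*s)*conj(exp(i*t)) = exp(i*(s-t)), and sums of them are collapsed using the identity that for every m > 1 the m distinct m-th roots of unity sum to 0, e.g. 1 + exp(2*I*pi/3) + exp(-2*I*pi/3) = 0.)
Dimension check: dim(rho) = sum (mult * dim) = 1*1 + 0*1 + 1*1 + 1*1 + 1*1 + 0*1 = 4 = chi_rho(e) = 4.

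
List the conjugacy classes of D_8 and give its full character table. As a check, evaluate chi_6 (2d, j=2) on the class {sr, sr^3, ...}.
Conjugacy classes: {e} of size 1, {r^4} of size 1, {r^1, r^7} of size 2, {r^2, r^6} of size 2, {r^3, r^5} of size 2, {s, sr^2, ...} of size 4, {sr, sr^3, ...} of size 4.
Character table:
  irrep \ class              {e} (size 1)  {r^4} (size 1)  {r^1, r^7} (size 2)  {r^2, r^6} (size 2)  {r^3, r^5} (size 2)  {s, sr^2, ...} (size 4)  {sr, sr^3, ...} (size 4)
  chi_1 (triv)               1             1               1                    1                    1                    1                        1                       
  chi_2 (sign: r->1, s->-1)  1             1               1                    1                    1                    -1                       -1                      
  chi_3 (r->-1, s->1)        1             1               -1                   1                    -1                   1                        -1                      
  chi_4 (r->-1, s->-1)       1             1               -1                   1                    -1                   -1                       1                       
  chi_5 (2d, j=1)            2             -2              sqrt(2)              0                    -sqrt(2)             0                        0                       
  chi_6 (2d, j=2)            2             2               0                    -2                   0                    0                        0                       
  chi_7 (2d, j=3)            2             -2              -sqrt(2)             0                    sqrt(2)              0                        0                       

Spot check: chi_6 (2d, j=2) on {sr, sr^3, ...} = 0.

Derivation: D_8 has order 2*8 = 16 with 7 conjugacy classes, hence 7 irreducibles. Sum of squared dims 1 + 1 + 1 + 1 + 4 + 4 + 4 = 16 = |G|. Linear characters come from the abelianisation; the 2-dimensional irreps have character r^k -> 2*cos(2*pi*j*k/8), reflections -> 0.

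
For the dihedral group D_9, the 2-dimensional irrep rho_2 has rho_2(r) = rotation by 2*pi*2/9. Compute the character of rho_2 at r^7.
chi_{rho_2}(r^7) = 2*cos(2*pi*2*7/9) = -2*cos(pi/9)

Argument: rho_2(r^7) is rotation by angle 2*pi*2*7/9, whose trace is 2*cos(2*pi*2*7/9) = -2*cos(pi/9).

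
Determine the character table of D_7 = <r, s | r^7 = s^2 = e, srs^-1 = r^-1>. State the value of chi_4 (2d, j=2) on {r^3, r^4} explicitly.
Conjugacy classes: {e} of size 1, {r^1, r^6} of size 2, {r^2, r^5} of size 2, {r^3, r^4} of size 2, {s, sr, ..., sr^6} of size 7.
Character table:
  irrep \ class              {e} (size 1)  {r^1, r^6} (size 2)  {r^2, r^5} (size 2)  {r^3, r^4} (size 2)  {s, sr, ..., sr^6} (size 7)
  chi_1 (triv)               1             1                    1                    1                    1                          
  chi_2 (sign: r->1, s->-1)  1             1                    1                    1                    -1                         
  chi_3 (2d, j=1)            2             2*cos(2*pi/7)        -2*cos(3*pi/7)       -2*cos(pi/7)         0                          
  chi_4 (2d, j=2)            2             -2*cos(3*pi/7)       -2*cos(pi/7)         2*cos(2*pi/7)        0                          
  chi_5 (2d, j=3)            2             -2*cos(pi/7)         2*cos(2*pi/7)        -2*cos(3*pi/7)       0                          

Spot check: chi_4 (2d, j=2) on {r^3, r^4} = 2*cos(2*pi/7).

Why: D_7 has order 2*7 = 14 with 5 conjugacy classes, hence 5 irreducibles. Sum of squared dims 1 + 1 + 4 + 4 + 4 = 14 = |G|. Linear characters come from the abelianisation; the 2-dimensional irreps have character r^k -> 2*cos(2*pi*j*k/7), reflections -> 0.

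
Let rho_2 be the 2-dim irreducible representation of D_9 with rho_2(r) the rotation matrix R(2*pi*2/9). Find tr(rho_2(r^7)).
chi_{rho_2}(r^7) = 2*cos(2*pi*2*7/9) = -2*cos(pi/9)

Argument: rho_2(r^7) is rotation by angle 2*pi*2*7/9, whose trace is 2*cos(2*pi*2*7/9) = -2*cos(pi/9).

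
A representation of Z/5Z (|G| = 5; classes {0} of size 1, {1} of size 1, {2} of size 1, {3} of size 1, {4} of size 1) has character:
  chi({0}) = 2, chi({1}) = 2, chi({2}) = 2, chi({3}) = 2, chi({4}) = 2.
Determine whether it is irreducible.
Not irreducible (reducible): <chi, chi> = 4 > 1.

Argument: <chi, chi> = (1/|G|) sum_C |C| * |chi(C)|^2 = (1/5)[1*|2|^2 + 1*|2|^2 + 1*|2|^2 + 1*|2|^2 + 1*|2|^2]
  = (1/5)[(4) + (4) + (4) + (4) + (4)] = 20/5 = 4.
(Exp terms are combined using exp(i*s)*conj(exp(i*t)) = exp(i*(s-t)), and sums of them are collapsed using the identity that for every m > 1 the m distinct m-th roots of unity sum to 0, e.g. 1 + exp(2*I*pi/3) + exp(-2*I*pi/3) = 0.)
A character is irreducible iff <chi, chi> = 1, so this representation is reducible.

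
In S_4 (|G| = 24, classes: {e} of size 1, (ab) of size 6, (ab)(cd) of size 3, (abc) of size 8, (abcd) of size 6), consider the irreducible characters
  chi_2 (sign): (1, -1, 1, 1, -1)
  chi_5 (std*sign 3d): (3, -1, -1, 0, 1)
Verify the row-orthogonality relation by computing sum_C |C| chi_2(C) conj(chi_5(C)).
Sum = 0; so <chi_2, chi_5> = 0 (distinct irreducibles are orthogonal).

Explanation: Compute term by term over conjugacy classes (|C| * chi_2(C) * conj(chi_5(C))):
  1*(1)*conj(3) + 6*(-1)*conj(-1) + 3*(1)*conj(-1) + 8*(1)*conj(0) + 6*(-1)*conj(1)
  = (3) + (6) + (-3) + (0) + (-6)
  = 0.
Dividing by |G| = 24 gives 0/24 = 0, matching the row-orthogonality relation <chi_2, chi_5> = [chi_2 = chi_5].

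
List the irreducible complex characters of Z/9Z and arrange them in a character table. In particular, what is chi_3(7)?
Character table of Z/9Z (irreps indexed chi_0,...,chi_8 with chi_k(m) = zeta_9^(k*m), zeta_9 = exp(2*pi*i/9)):
  irrep \ class  {0} (size 1)  {1} (size 1)    {2} (size 1)    {3} (size 1)    {4} (size 1)    {5} (size 1)    {6} (size 1)    {7} (size 1)    {8} (size 1)  
  chi_0          1             1               1               1               1               1               1               1               1             
  chi_1          1             exp(2*I*pi/9)   exp(4*I*pi/9)   exp(2*I*pi/3)   exp(8*I*pi/9)   exp(-8*I*pi/9)  exp(-2*I*pi/3)  exp(-4*I*pi/9)  exp(-2*I*pi/9)
  chi_2          1             exp(4*I*pi/9)   exp(8*I*pi/9)   exp(-2*I*pi/3)  exp(-2*I*pi/9)  exp(2*I*pi/9)   exp(2*I*pi/3)   exp(-8*I*pi/9)  exp(-4*I*pi/9)
  chi_3          1             exp(2*I*pi/3)   exp(-2*I*pi/3)  1               exp(2*I*pi/3)   exp(-2*I*pi/3)  1               exp(2*I*pi/3)   exp(-2*I*pi/3)
  chi_4          1             exp(8*I*pi/9)   exp(-2*I*pi/9)  exp(2*I*pi/3)   exp(-4*I*pi/9)  exp(4*I*pi/9)   exp(-2*I*pi/3)  exp(2*I*pi/9)   exp(-8*I*pi/9)
  chi_5          1             exp(-8*I*pi/9)  exp(2*I*pi/9)   exp(-2*I*pi/3)  exp(4*I*pi/9)   exp(-4*I*pi/9)  exp(2*I*pi/3)   exp(-2*I*pi/9)  exp(8*I*pi/9) 
  chi_6          1             exp(-2*I*pi/3)  exp(2*I*pi/3)   1               exp(-2*I*pi/3)  exp(2*I*pi/3)   1               exp(-2*I*pi/3)  exp(2*I*pi/3) 
  chi_7          1             exp(-4*I*pi/9)  exp(-8*I*pi/9)  exp(2*I*pi/3)   exp(2*I*pi/9)   exp(-2*I*pi/9)  exp(-2*I*pi/3)  exp(8*I*pi/9)   exp(4*I*pi/9) 
  chi_8          1             exp(-2*I*pi/9)  exp(-4*I*pi/9)  exp(-2*I*pi/3)  exp(-8*I*pi/9)  exp(8*I*pi/9)   exp(2*I*pi/3)   exp(4*I*pi/9)   exp(2*I*pi/9) 

Spot check: chi_3(7) = zeta_9^(3*7) = zeta_9^21 = exp(2*I*pi/3).

Working: Z/9Z is abelian, so all 9 irreducible complex representations are 1-dimensional. They are given by chi_k(m) = zeta_9^(k*m) for k = 0,...,8. Row orthogonality: sum_m chi_k(m) conj(chi_l(m)) = 9 * [k = l].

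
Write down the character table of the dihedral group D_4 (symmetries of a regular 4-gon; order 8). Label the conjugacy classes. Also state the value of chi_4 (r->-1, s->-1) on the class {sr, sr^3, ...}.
Conjugacy classes: {e} of size 1, {r^2} of size 1, {r^1, r^3} of size 2, {s, sr^2, ...} of size 2, {sr, sr^3, ...} of size 2.
Character table:
  irrep \ class              {e} (size 1)  {r^2} (size 1)  {r^1, r^3} (size 2)  {s, sr^2, ...} (size 2)  {sr, sr^3, ...} (size 2)
  chi_1 (triv)               1             1               1                    1                        1                       
  chi_2 (sign: r->1, s->-1)  1             1               1                    -1                       -1                      
  chi_3 (r->-1, s->1)        1             1               -1                   1                        -1                      
  chi_4 (r->-1, s->-1)       1             1               -1                   -1                       1                       
  chi_5 (2d, j=1)            2             -2              0                    0                        0                       

Spot check: chi_4 (r->-1, s->-1) on {sr, sr^3, ...} = 1.

Working: D_4 has order 2*4 = 8 with 5 conjugacy classes, hence 5 irreducibles. Sum of squared dims 1 + 1 + 1 + 1 + 4 = 8 = |G|. Linear characters come from the abelianisation; the 2-dimensional irreps have character r^k -> 2*cos(2*pi*j*k/4), reflections -> 0.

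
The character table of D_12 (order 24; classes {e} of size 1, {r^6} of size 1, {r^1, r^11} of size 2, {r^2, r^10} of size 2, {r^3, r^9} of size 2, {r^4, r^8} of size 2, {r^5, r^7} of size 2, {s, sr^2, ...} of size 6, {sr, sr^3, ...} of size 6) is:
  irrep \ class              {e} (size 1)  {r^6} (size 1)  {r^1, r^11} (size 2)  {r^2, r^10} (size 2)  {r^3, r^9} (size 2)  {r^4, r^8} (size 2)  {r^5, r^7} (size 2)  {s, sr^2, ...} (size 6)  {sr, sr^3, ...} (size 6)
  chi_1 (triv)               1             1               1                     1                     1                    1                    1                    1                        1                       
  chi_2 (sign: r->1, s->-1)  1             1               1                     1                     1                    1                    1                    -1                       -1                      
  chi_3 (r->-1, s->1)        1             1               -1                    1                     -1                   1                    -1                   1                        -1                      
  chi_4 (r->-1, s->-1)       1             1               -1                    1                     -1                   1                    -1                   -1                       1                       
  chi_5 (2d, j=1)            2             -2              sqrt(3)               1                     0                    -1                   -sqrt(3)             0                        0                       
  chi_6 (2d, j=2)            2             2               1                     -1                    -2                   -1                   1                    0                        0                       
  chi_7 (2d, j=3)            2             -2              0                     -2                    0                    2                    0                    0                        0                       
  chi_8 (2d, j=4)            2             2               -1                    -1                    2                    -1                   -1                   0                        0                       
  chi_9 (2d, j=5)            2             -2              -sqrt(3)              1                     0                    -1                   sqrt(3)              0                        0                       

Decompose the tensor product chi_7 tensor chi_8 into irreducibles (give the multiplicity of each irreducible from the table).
chi_7 tensor chi_8 = chi_5 + chi_9 (all other irreducibles have multiplicity 0).

Why: The character of a tensor product is the pointwise product (chi_7 * chi_8)(C) = chi_7(C) * chi_8(C):
  {e}: (2)*(2), {r^6}: (-2)*(2), {r^1, r^11}: (0)*(-1), {r^2, r^10}: (-2)*(-1), {r^3, r^9}: (0)*(2), {r^4, r^8}: (2)*(-1), {r^5, r^7}: (0)*(-1), {s, sr^2, ...}: (0)*(0), {sr, sr^3, ...}: (0)*(0)
so (chi_7 * chi_8) takes values
  {e} -> 4, {r^6} -> -4, {r^1, r^11} -> 0, {r^2, r^10} -> 2, {r^3, r^9} -> 0, {r^4, r^8} -> -2, {r^5, r^7} -> 0, {s, sr^2, ...} -> 0, {sr, sr^3, ...} -> 0.
Now take the inner product of this character with each irreducible chi from the table, <chi_7*chi_8, chi> = (1/24) sum_C |C| (chi_7*chi_8)(C) conj(chi(C)):
  <chi_7*chi_8, chi_1> = (1/24)[1*(4)*conj(1) + 1*(-4)*conj(1) + 2*(0)*conj(1) + 2*(2)*conj(1) + 2*(0)*conj(1) + 2*(-2)*conj(1) + 2*(0)*conj(1) + 6*(0)*conj(1) + 6*(0)*conj(1)]
      = (1/24)[(4) + (-4) + (0) + (4) + (0) + (-4) + (0) + (0) + (0)] = 0/24 = 0
  <chi_7*chi_8, chi_2> = (1/24)[1*(4)*conj(1) + 1*(-4)*conj(1) + 2*(0)*conj(1) + 2*(2)*conj(1) + 2*(0)*conj(1) + 2*(-2)*conj(1) + 2*(0)*conj(1) + 6*(0)*conj(-1) + 6*(0)*conj(-1)]
      = (1/24)[(4) + (-4) + (0) + (4) + (0) + (-4) + (0) + (0) + (0)] = 0/24 = 0
  <chi_7*chi_8, chi_3> = (1/24)[1*(4)*conj(1) + 1*(-4)*conj(1) + 2*(0)*conj(-1) + 2*(2)*conj(1) + 2*(0)*conj(-1) + 2*(-2)*conj(1) + 2*(0)*conj(-1) + 6*(0)*conj(1) + 6*(0)*conj(-1)]
      = (1/24)[(4) + (-4) + (0) + (4) + (0) + (-4) + (0) + (0) + (0)] = 0/24 = 0
  <chi_7*chi_8, chi_4> = (1/24)[1*(4)*conj(1) + 1*(-4)*conj(1) + 2*(0)*conj(-1) + 2*(2)*conj(1) + 2*(0)*conj(-1) + 2*(-2)*conj(1) + 2*(0)*conj(-1) + 6*(0)*conj(-1) + 6*(0)*conj(1)]
      = (1/24)[(4) + (-4) + (0) + (4) + (0) + (-4) + (0) + (0) + (0)] = 0/24 = 0
  <chi_7*chi_8, chi_5> = (1/24)[1*(4)*conj(2) + 1*(-4)*conj(-2) + 2*(0)*conj(sqrt(3)) + 2*(2)*conj(1) + 2*(0)*conj(0) + 2*(-2)*conj(-1) + 2*(0)*conj(-sqrt(3)) + 6*(0)*conj(0) + 6*(0)*conj(0)]
      = (1/24)[(8) + (8) + (0) + (4) + (0) + (4) + (0) + (0) + (0)] = 24/24 = 1
  <chi_7*chi_8, chi_6> = (1/24)[1*(4)*conj(2) + 1*(-4)*conj(2) + 2*(0)*conj(1) + 2*(2)*conj(-1) + 2*(0)*conj(-2) + 2*(-2)*conj(-1) + 2*(0)*conj(1) + 6*(0)*conj(0) + 6*(0)*conj(0)]
      = (1/24)[(8) + (-8) + (0) + (-4) + (0) + (4) + (0) + (0) + (0)] = 0/24 = 0
  <chi_7*chi_8, chi_7> = (1/24)[1*(4)*conj(2) + 1*(-4)*conj(-2) + 2*(0)*conj(0) + 2*(2)*conj(-2) + 2*(0)*conj(0) + 2*(-2)*conj(2) + 2*(0)*conj(0) + 6*(0)*conj(0) + 6*(0)*conj(0)]
      = (1/24)[(8) + (8) + (0) + (-8) + (0) + (-8) + (0) + (0) + (0)] = 0/24 = 0
  <chi_7*chi_8, chi_8> = (1/24)[1*(4)*conj(2) + 1*(-4)*conj(2) + 2*(0)*conj(-1) + 2*(2)*conj(-1) + 2*(0)*conj(2) + 2*(-2)*conj(-1) + 2*(0)*conj(-1) + 6*(0)*conj(0) + 6*(0)*conj(0)]
      = (1/24)[(8) + (-8) + (0) + (-4) + (0) + (4) + (0) + (0) + (0)] = 0/24 = 0
  <chi_7*chi_8, chi_9> = (1/24)[1*(4)*conj(2) + 1*(-4)*conj(-2) + 2*(0)*conj(-sqrt(3)) + 2*(2)*conj(1) + 2*(0)*conj(0) + 2*(-2)*conj(-1) + 2*(0)*conj(sqrt(3)) + 6*(0)*conj(0) + 6*(0)*conj(0)]
      = (1/24)[(8) + (8) + (0) + (4) + (0) + (4) + (0) + (0) + (0)] = 24/24 = 1
Hence the multiplicities are chi_5: 1, chi_9: 1. Dimension check: dim(chi_7)*dim(chi_8) = 2*2 = 4 and sum (mult * dim) = 1*2 + 1*2 = 4.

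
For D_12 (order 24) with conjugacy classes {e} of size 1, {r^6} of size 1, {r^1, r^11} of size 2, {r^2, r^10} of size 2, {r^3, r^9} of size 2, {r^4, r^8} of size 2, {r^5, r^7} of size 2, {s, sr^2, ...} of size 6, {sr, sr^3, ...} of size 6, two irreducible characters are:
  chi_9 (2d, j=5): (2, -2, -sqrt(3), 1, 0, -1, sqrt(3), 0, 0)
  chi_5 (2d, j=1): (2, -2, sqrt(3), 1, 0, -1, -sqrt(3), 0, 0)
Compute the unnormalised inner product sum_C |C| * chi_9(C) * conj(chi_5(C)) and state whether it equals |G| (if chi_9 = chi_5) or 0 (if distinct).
Sum = 0; so <chi_9, chi_5> = 0 (distinct irreducibles are orthogonal).

Proof sketch: Compute term by term over conjugacy classes (|C| * chi_9(C) * conj(chi_5(C))):
  1*(2)*conj(2) + 1*(-2)*conj(-2) + 2*(-sqrt(3))*conj(sqrt(3)) + 2*(1)*conj(1) + 2*(0)*conj(0) + 2*(-1)*conj(-1) + 2*(sqrt(3))*conj(-sqrt(3)) + 6*(0)*conj(0) + 6*(0)*conj(0)
  = (4) + (4) + (-6) + (2) + (0) + (2) + (-6) + (0) + (0)
  = 0.
Dividing by |G| = 24 gives 0/24 = 0, matching the row-orthogonality relation <chi_9, chi_5> = [chi_9 = chi_5].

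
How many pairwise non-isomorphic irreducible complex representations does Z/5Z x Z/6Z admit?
30

Details: The number of irreducible complex representations of a finite group equals its number of conjugacy classes. Z/5Z x Z/6Z is abelian of order 30, so every element is its own conjugacy class: 30 classes, so Z/5Z x Z/6Z (order 30) has exactly 30 irreducible complex representations.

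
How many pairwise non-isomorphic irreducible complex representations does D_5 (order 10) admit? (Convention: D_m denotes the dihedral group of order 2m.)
4

Reasoning: The number of irreducible complex representations of a finite group equals its number of conjugacy classes. D_5 has 4 conjugacy classes ((n+3)/2 for n odd), so D_5 (order 10) has exactly 4 irreducible complex representations.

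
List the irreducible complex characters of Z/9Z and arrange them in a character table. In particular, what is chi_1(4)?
Character table of Z/9Z (irreps indexed chi_0,...,chi_8 with chi_k(m) = zeta_9^(k*m), zeta_9 = exp(2*pi*i/9)):
  irrep \ class  {0} (size 1)  {1} (size 1)    {2} (size 1)    {3} (size 1)    {4} (size 1)    {5} (size 1)    {6} (size 1)    {7} (size 1)    {8} (size 1)  
  chi_0          1             1               1               1               1               1               1               1               1             
  chi_1          1             exp(2*I*pi/9)   exp(4*I*pi/9)   exp(2*I*pi/3)   exp(8*I*pi/9)   exp(-8*I*pi/9)  exp(-2*I*pi/3)  exp(-4*I*pi/9)  exp(-2*I*pi/9)
  chi_2          1             exp(4*I*pi/9)   exp(8*I*pi/9)   exp(-2*I*pi/3)  exp(-2*I*pi/9)  exp(2*I*pi/9)   exp(2*I*pi/3)   exp(-8*I*pi/9)  exp(-4*I*pi/9)
  chi_3          1             exp(2*I*pi/3)   exp(-2*I*pi/3)  1               exp(2*I*pi/3)   exp(-2*I*pi/3)  1               exp(2*I*pi/3)   exp(-2*I*pi/3)
  chi_4          1             exp(8*I*pi/9)   exp(-2*I*pi/9)  exp(2*I*pi/3)   exp(-4*I*pi/9)  exp(4*I*pi/9)   exp(-2*I*pi/3)  exp(2*I*pi/9)   exp(-8*I*pi/9)
  chi_5          1             exp(-8*I*pi/9)  exp(2*I*pi/9)   exp(-2*I*pi/3)  exp(4*I*pi/9)   exp(-4*I*pi/9)  exp(2*I*pi/3)   exp(-2*I*pi/9)  exp(8*I*pi/9) 
  chi_6          1             exp(-2*I*pi/3)  exp(2*I*pi/3)   1               exp(-2*I*pi/3)  exp(2*I*pi/3)   1               exp(-2*I*pi/3)  exp(2*I*pi/3) 
  chi_7          1             exp(-4*I*pi/9)  exp(-8*I*pi/9)  exp(2*I*pi/3)   exp(2*I*pi/9)   exp(-2*I*pi/9)  exp(-2*I*pi/3)  exp(8*I*pi/9)   exp(4*I*pi/9) 
  chi_8          1             exp(-2*I*pi/9)  exp(-4*I*pi/9)  exp(-2*I*pi/3)  exp(-8*I*pi/9)  exp(8*I*pi/9)   exp(2*I*pi/3)   exp(4*I*pi/9)   exp(2*I*pi/9) 

Spot check: chi_1(4) = zeta_9^(1*4) = zeta_9^4 = exp(8*I*pi/9).

Reasoning: Z/9Z is abelian, so all 9 irreducible complex representations are 1-dimensional. They are given by chi_k(m) = zeta_9^(k*m) for k = 0,...,8. Row orthogonality: sum_m chi_k(m) conj(chi_l(m)) = 9 * [k = l].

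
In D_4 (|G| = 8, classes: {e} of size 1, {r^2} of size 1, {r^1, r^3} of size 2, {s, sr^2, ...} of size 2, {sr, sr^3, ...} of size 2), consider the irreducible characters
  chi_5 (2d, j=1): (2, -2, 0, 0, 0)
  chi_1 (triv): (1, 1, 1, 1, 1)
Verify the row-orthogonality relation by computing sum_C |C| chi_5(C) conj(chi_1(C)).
Sum = 0; so <chi_5, chi_1> = 0 (distinct irreducibles are orthogonal).

Why: Compute term by term over conjugacy classes (|C| * chi_5(C) * conj(chi_1(C))):
  1*(2)*conj(1) + 1*(-2)*conj(1) + 2*(0)*conj(1) + 2*(0)*conj(1) + 2*(0)*conj(1)
  = (2) + (-2) + (0) + (0) + (0)
  = 0.
Dividing by |G| = 8 gives 0/8 = 0, matching the row-orthogonality relation <chi_5, chi_1> = [chi_5 = chi_1].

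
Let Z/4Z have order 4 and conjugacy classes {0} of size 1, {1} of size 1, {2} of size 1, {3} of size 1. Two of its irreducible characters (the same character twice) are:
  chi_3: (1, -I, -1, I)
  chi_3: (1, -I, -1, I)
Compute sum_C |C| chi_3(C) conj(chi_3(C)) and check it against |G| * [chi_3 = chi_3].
Sum = 4 = |G| = 4; so <chi_3, chi_3> = 1 (norm-1 confirms irreducibility).

Proof sketch: Compute term by term over conjugacy classes (|C| * chi_3(C) * conj(chi_3(C))):
  1*(1)*conj(1) + 1*(-I)*conj(-I) + 1*(-1)*conj(-1) + 1*(I)*conj(I)
  = (1) + (1) + (1) + (1)
  = 4.
(Exp terms are combined using exp(i*s)*conj(exp(i*t)) = exp(i*(s-t)), and sums of them are collapsed using the identity that for every m > 1 the m distinct m-th roots of unity sum to 0, e.g. 1 + exp(2*I*pi/3) + exp(-2*I*pi/3) = 0.)
Dividing by |G| = 4 gives 4/4 = 1, matching the row-orthogonality relation <chi_3, chi_3> = [chi_3 = chi_3].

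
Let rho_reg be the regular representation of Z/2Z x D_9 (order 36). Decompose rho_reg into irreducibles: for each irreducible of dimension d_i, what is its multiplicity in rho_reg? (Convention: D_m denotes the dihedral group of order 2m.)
Each irreducible V_i of dimension d_i appears with multiplicity d_i, i.e. rho_reg = (direct sum over all irreducibles V_i) d_i V_i. The irreducible dimensions for Z/2Z x D_9 are 1, 1, 1, 1, 2, 2, 2, 2, 2, 2, 2, 2: 4 irreducibles of dimension 1, each with multiplicity 1; 8 irreducibles of dimension 2, each with multiplicity 2. Total dimension 4*1*1 + 8*2*2 = 36 = |G|.

Why: General theorem: in the regular representation of a finite group G, each irreducible appears with multiplicity equal to its dimension. Check: dim(rho_reg) = sum d_i^2 = 1 + 1 + 1 + 1 + 4 + 4 + 4 + 4 + 4 + 4 + 4 + 4 = 36 = |G|.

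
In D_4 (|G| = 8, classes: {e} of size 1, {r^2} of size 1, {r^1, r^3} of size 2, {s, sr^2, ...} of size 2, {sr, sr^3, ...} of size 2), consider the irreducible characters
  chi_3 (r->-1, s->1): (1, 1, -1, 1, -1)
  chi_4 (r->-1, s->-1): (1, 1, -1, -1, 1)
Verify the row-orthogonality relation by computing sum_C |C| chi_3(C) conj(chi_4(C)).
Sum = 0; so <chi_3, chi_4> = 0 (distinct irreducibles are orthogonal).

Compute term by term over conjugacy classes (|C| * chi_3(C) * conj(chi_4(C))):
  1*(1)*conj(1) + 1*(1)*conj(1) + 2*(-1)*conj(-1) + 2*(1)*conj(-1) + 2*(-1)*conj(1)
  = (1) + (1) + (2) + (-2) + (-2)
  = 0.
Dividing by |G| = 8 gives 0/8 = 0, matching the row-orthogonality relation <chi_3, chi_4> = [chi_3 = chi_4].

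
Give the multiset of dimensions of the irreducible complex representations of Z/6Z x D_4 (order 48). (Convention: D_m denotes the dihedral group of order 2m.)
Dimensions: 1, 1, 1, 1, 1, 1, 1, 1, 1, 1, 1, 1, 1, 1, 1, 1, 1, 1, 1, 1, 1, 1, 1, 1, 2, 2, 2, 2, 2, 2

There are 30 irreducibles (= number of conjugacy classes). Their dimensions d_i satisfy sum d_i^2 = |G| = 48: 1 + 1 + 1 + 1 + 1 + 1 + 1 + 1 + 1 + 1 + 1 + 1 + 1 + 1 + 1 + 1 + 1 + 1 + 1 + 1 + 1 + 1 + 1 + 1 + 4 + 4 + 4 + 4 + 4 + 4 = 48. (For the product with Z/6Z: each of the 6 1-dim characters of Z/6Z tensors with each irrep of D_4, giving 6 copies of each D_4-dimension.)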